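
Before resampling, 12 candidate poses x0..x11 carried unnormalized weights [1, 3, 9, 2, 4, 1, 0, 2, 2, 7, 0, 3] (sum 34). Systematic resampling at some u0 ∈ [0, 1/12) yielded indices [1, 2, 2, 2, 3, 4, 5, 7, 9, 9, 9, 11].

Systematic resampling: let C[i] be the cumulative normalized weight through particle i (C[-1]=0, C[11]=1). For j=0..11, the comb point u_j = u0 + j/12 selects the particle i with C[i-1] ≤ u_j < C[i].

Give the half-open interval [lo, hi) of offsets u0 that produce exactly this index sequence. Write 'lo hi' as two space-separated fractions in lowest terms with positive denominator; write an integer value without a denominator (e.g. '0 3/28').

C = [1/34, 2/17, 13/34, 15/34, 19/34, 10/17, 10/17, 11/17, 12/17, 31/34, 31/34, 1]
j=0 picked index 1: u0 ∈ [1/34, 2/17)
j=1 picked index 2: u0 ∈ [7/204, 61/204)
j=2 picked index 2: u0 ∈ [-5/102, 11/51)
j=3 picked index 2: u0 ∈ [-9/68, 9/68)
j=4 picked index 3: u0 ∈ [5/102, 11/102)
j=5 picked index 4: u0 ∈ [5/204, 29/204)
j=6 picked index 5: u0 ∈ [1/17, 3/34)
j=7 picked index 7: u0 ∈ [1/204, 13/204)
j=8 picked index 9: u0 ∈ [2/51, 25/102)
j=9 picked index 9: u0 ∈ [-3/68, 11/68)
j=10 picked index 9: u0 ∈ [-13/102, 4/51)
j=11 picked index 11: u0 ∈ [-1/204, 1/12)
intersection: [1/17, 13/204)

1/17 13/204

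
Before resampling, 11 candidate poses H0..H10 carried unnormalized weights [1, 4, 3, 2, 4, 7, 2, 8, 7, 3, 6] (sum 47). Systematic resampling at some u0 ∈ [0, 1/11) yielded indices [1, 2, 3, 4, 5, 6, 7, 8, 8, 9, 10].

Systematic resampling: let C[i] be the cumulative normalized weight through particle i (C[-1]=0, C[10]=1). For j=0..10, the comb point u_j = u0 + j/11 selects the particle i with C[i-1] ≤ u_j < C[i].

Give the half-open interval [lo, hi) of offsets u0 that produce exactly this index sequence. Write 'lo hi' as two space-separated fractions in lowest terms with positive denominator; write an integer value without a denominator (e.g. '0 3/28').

C = [1/47, 5/47, 8/47, 10/47, 14/47, 21/47, 23/47, 31/47, 38/47, 41/47, 1]
j=0 picked index 1: u0 ∈ [1/47, 5/47)
j=1 picked index 2: u0 ∈ [8/517, 41/517)
j=2 picked index 3: u0 ∈ [-6/517, 16/517)
j=3 picked index 4: u0 ∈ [-31/517, 13/517)
j=4 picked index 5: u0 ∈ [-34/517, 43/517)
j=5 picked index 6: u0 ∈ [-4/517, 18/517)
j=6 picked index 7: u0 ∈ [-29/517, 59/517)
j=7 picked index 8: u0 ∈ [12/517, 89/517)
j=8 picked index 8: u0 ∈ [-35/517, 42/517)
j=9 picked index 9: u0 ∈ [-5/517, 28/517)
j=10 picked index 10: u0 ∈ [-19/517, 1/11)
intersection: [12/517, 13/517)

12/517 13/517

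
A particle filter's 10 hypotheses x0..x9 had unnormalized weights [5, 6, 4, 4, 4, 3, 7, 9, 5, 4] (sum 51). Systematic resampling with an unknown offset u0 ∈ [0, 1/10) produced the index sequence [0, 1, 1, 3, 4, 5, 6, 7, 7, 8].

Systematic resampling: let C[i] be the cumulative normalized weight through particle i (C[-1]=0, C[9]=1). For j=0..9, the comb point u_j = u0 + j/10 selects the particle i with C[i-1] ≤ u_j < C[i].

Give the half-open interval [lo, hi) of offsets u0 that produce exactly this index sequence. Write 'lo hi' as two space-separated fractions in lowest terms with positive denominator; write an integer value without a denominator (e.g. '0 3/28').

C = [5/51, 11/51, 5/17, 19/51, 23/51, 26/51, 11/17, 14/17, 47/51, 1]
j=0 picked index 0: u0 ∈ [0, 5/51)
j=1 picked index 1: u0 ∈ [-1/510, 59/510)
j=2 picked index 1: u0 ∈ [-26/255, 4/255)
j=3 picked index 3: u0 ∈ [-1/170, 37/510)
j=4 picked index 4: u0 ∈ [-7/255, 13/255)
j=5 picked index 5: u0 ∈ [-5/102, 1/102)
j=6 picked index 6: u0 ∈ [-23/255, 4/85)
j=7 picked index 7: u0 ∈ [-9/170, 21/170)
j=8 picked index 7: u0 ∈ [-13/85, 2/85)
j=9 picked index 8: u0 ∈ [-13/170, 11/510)
intersection: [0, 1/102)

0 1/102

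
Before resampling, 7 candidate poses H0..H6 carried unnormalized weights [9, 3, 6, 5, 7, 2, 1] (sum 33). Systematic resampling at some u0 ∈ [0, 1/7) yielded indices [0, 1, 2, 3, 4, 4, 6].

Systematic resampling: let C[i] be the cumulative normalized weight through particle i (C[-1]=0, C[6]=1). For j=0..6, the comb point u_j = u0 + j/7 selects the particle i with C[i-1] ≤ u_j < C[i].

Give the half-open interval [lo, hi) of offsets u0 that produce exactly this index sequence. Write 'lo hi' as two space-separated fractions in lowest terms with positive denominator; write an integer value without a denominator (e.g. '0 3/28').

10/77 1/7

C = [3/11, 4/11, 6/11, 23/33, 10/11, 32/33, 1]
j=0 picked index 0: u0 ∈ [0, 3/11)
j=1 picked index 1: u0 ∈ [10/77, 17/77)
j=2 picked index 2: u0 ∈ [6/77, 20/77)
j=3 picked index 3: u0 ∈ [9/77, 62/231)
j=4 picked index 4: u0 ∈ [29/231, 26/77)
j=5 picked index 4: u0 ∈ [-4/231, 15/77)
j=6 picked index 6: u0 ∈ [26/231, 1/7)
intersection: [10/77, 1/7)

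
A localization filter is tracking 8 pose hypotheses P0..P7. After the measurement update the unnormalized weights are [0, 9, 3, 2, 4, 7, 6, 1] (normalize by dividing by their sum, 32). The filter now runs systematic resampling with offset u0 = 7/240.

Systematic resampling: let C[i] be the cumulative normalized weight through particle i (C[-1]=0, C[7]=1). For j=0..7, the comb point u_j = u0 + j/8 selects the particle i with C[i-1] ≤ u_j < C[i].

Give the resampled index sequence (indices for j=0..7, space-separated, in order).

1 1 1 3 4 5 5 6

C = [0, 9/32, 3/8, 7/16, 9/16, 25/32, 31/32, 1]
j=0: u_0=7/240 ∈ [0, 9/32) → index 1
j=1: u_1=37/240 ∈ [0, 9/32) → index 1
j=2: u_2=67/240 ∈ [0, 9/32) → index 1
j=3: u_3=97/240 ∈ [3/8, 7/16) → index 3
j=4: u_4=127/240 ∈ [7/16, 9/16) → index 4
j=5: u_5=157/240 ∈ [9/16, 25/32) → index 5
j=6: u_6=187/240 ∈ [9/16, 25/32) → index 5
j=7: u_7=217/240 ∈ [25/32, 31/32) → index 6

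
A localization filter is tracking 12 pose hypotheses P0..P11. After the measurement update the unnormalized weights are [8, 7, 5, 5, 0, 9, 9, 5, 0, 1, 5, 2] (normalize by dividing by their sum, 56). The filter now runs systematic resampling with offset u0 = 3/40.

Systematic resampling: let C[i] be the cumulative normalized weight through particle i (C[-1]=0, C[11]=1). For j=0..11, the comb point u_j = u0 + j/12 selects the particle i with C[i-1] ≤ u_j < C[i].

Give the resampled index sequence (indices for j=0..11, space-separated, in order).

0 1 1 2 3 5 5 6 6 7 10 11

C = [1/7, 15/56, 5/14, 25/56, 25/56, 17/28, 43/56, 6/7, 6/7, 7/8, 27/28, 1]
j=0: u_0=3/40 ∈ [0, 1/7) → index 0
j=1: u_1=19/120 ∈ [1/7, 15/56) → index 1
j=2: u_2=29/120 ∈ [1/7, 15/56) → index 1
j=3: u_3=13/40 ∈ [15/56, 5/14) → index 2
j=4: u_4=49/120 ∈ [5/14, 25/56) → index 3
j=5: u_5=59/120 ∈ [25/56, 17/28) → index 5
j=6: u_6=23/40 ∈ [25/56, 17/28) → index 5
j=7: u_7=79/120 ∈ [17/28, 43/56) → index 6
j=8: u_8=89/120 ∈ [17/28, 43/56) → index 6
j=9: u_9=33/40 ∈ [43/56, 6/7) → index 7
j=10: u_10=109/120 ∈ [7/8, 27/28) → index 10
j=11: u_11=119/120 ∈ [27/28, 1) → index 11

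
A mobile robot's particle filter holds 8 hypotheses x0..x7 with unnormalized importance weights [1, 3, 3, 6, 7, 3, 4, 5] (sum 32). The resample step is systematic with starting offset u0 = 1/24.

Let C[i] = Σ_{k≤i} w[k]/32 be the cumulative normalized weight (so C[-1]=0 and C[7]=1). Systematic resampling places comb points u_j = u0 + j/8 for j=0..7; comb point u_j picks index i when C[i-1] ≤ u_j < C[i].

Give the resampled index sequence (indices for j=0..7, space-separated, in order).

1 2 3 4 4 5 6 7

C = [1/32, 1/8, 7/32, 13/32, 5/8, 23/32, 27/32, 1]
j=0: u_0=1/24 ∈ [1/32, 1/8) → index 1
j=1: u_1=1/6 ∈ [1/8, 7/32) → index 2
j=2: u_2=7/24 ∈ [7/32, 13/32) → index 3
j=3: u_3=5/12 ∈ [13/32, 5/8) → index 4
j=4: u_4=13/24 ∈ [13/32, 5/8) → index 4
j=5: u_5=2/3 ∈ [5/8, 23/32) → index 5
j=6: u_6=19/24 ∈ [23/32, 27/32) → index 6
j=7: u_7=11/12 ∈ [27/32, 1) → index 7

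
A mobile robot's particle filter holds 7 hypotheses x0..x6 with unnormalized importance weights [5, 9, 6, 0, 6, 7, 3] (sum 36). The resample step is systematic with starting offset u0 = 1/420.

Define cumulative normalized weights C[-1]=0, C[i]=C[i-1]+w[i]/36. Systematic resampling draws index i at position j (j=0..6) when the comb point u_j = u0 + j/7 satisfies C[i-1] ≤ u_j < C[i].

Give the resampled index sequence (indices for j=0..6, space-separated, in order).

C = [5/36, 7/18, 5/9, 5/9, 13/18, 11/12, 1]
j=0: u_0=1/420 ∈ [0, 5/36) → index 0
j=1: u_1=61/420 ∈ [5/36, 7/18) → index 1
j=2: u_2=121/420 ∈ [5/36, 7/18) → index 1
j=3: u_3=181/420 ∈ [7/18, 5/9) → index 2
j=4: u_4=241/420 ∈ [5/9, 13/18) → index 4
j=5: u_5=43/60 ∈ [5/9, 13/18) → index 4
j=6: u_6=361/420 ∈ [13/18, 11/12) → index 5

0 1 1 2 4 4 5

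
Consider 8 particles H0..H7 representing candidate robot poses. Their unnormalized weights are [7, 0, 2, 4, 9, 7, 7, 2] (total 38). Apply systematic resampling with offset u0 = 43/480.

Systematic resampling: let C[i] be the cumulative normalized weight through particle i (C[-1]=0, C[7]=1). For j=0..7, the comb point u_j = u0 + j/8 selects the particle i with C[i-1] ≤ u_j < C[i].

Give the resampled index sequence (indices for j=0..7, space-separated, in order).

0 2 3 4 5 5 6 7

C = [7/38, 7/38, 9/38, 13/38, 11/19, 29/38, 18/19, 1]
j=0: u_0=43/480 ∈ [0, 7/38) → index 0
j=1: u_1=103/480 ∈ [7/38, 9/38) → index 2
j=2: u_2=163/480 ∈ [9/38, 13/38) → index 3
j=3: u_3=223/480 ∈ [13/38, 11/19) → index 4
j=4: u_4=283/480 ∈ [11/19, 29/38) → index 5
j=5: u_5=343/480 ∈ [11/19, 29/38) → index 5
j=6: u_6=403/480 ∈ [29/38, 18/19) → index 6
j=7: u_7=463/480 ∈ [18/19, 1) → index 7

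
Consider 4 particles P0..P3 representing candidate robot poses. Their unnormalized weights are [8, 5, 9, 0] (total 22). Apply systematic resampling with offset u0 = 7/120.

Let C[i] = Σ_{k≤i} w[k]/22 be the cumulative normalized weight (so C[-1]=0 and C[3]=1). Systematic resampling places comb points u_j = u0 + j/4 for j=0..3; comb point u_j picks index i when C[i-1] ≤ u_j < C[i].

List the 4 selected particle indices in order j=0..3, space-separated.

C = [4/11, 13/22, 1, 1]
j=0: u_0=7/120 ∈ [0, 4/11) → index 0
j=1: u_1=37/120 ∈ [0, 4/11) → index 0
j=2: u_2=67/120 ∈ [4/11, 13/22) → index 1
j=3: u_3=97/120 ∈ [13/22, 1) → index 2

0 0 1 2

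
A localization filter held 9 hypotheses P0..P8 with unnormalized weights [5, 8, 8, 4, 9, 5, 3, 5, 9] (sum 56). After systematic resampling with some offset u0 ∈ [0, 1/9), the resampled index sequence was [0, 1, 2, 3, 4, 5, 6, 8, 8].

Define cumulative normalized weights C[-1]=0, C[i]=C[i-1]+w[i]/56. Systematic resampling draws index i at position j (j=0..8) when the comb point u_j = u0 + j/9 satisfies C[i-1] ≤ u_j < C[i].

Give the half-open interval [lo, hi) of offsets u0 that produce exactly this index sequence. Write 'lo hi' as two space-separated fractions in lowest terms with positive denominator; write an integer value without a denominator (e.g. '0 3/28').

C = [5/56, 13/56, 3/8, 25/56, 17/28, 39/56, 3/4, 47/56, 1]
j=0 picked index 0: u0 ∈ [0, 5/56)
j=1 picked index 1: u0 ∈ [-11/504, 61/504)
j=2 picked index 2: u0 ∈ [5/504, 11/72)
j=3 picked index 3: u0 ∈ [1/24, 19/168)
j=4 picked index 4: u0 ∈ [1/504, 41/252)
j=5 picked index 5: u0 ∈ [13/252, 71/504)
j=6 picked index 6: u0 ∈ [5/168, 1/12)
j=7 picked index 8: u0 ∈ [31/504, 2/9)
j=8 picked index 8: u0 ∈ [-25/504, 1/9)
intersection: [31/504, 1/12)

31/504 1/12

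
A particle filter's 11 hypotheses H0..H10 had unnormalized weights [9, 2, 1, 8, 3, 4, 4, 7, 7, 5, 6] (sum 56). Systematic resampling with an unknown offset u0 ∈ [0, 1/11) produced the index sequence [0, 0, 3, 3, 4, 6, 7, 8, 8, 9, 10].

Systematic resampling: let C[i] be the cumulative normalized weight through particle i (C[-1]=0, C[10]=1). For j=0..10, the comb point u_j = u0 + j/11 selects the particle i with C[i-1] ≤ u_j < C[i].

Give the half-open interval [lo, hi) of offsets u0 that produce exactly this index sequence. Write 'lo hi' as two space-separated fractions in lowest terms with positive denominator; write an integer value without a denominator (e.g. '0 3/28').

C = [9/56, 11/56, 3/14, 5/14, 23/56, 27/56, 31/56, 19/28, 45/56, 25/28, 1]
j=0 picked index 0: u0 ∈ [0, 9/56)
j=1 picked index 0: u0 ∈ [-1/11, 43/616)
j=2 picked index 3: u0 ∈ [5/154, 27/154)
j=3 picked index 3: u0 ∈ [-9/154, 13/154)
j=4 picked index 4: u0 ∈ [-1/154, 29/616)
j=5 picked index 6: u0 ∈ [17/616, 61/616)
j=6 picked index 7: u0 ∈ [5/616, 41/308)
j=7 picked index 8: u0 ∈ [13/308, 103/616)
j=8 picked index 8: u0 ∈ [-15/308, 47/616)
j=9 picked index 9: u0 ∈ [-9/616, 23/308)
j=10 picked index 10: u0 ∈ [-5/308, 1/11)
intersection: [13/308, 29/616)

13/308 29/616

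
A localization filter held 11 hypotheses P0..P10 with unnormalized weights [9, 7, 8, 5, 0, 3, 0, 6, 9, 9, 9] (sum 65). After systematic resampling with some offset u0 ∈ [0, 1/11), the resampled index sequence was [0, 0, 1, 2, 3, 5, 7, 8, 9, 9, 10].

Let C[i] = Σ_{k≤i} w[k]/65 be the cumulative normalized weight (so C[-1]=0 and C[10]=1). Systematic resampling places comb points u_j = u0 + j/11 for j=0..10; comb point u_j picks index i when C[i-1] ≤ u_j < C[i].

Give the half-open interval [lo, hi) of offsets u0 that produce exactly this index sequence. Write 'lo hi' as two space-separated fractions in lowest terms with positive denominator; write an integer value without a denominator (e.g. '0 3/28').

4/715 27/715

C = [9/65, 16/65, 24/65, 29/65, 29/65, 32/65, 32/65, 38/65, 47/65, 56/65, 1]
j=0 picked index 0: u0 ∈ [0, 9/65)
j=1 picked index 0: u0 ∈ [-1/11, 34/715)
j=2 picked index 1: u0 ∈ [-31/715, 46/715)
j=3 picked index 2: u0 ∈ [-19/715, 69/715)
j=4 picked index 3: u0 ∈ [4/715, 59/715)
j=5 picked index 5: u0 ∈ [-6/715, 27/715)
j=6 picked index 7: u0 ∈ [-38/715, 28/715)
j=7 picked index 8: u0 ∈ [-37/715, 62/715)
j=8 picked index 9: u0 ∈ [-3/715, 96/715)
j=9 picked index 9: u0 ∈ [-68/715, 31/715)
j=10 picked index 10: u0 ∈ [-34/715, 1/11)
intersection: [4/715, 27/715)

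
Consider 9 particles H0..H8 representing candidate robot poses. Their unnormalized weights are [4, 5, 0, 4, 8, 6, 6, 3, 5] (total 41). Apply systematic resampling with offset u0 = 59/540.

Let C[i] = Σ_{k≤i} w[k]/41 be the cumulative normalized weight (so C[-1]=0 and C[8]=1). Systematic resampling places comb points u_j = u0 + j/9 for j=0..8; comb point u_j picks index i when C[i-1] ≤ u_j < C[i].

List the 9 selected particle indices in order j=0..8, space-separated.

C = [4/41, 9/41, 9/41, 13/41, 21/41, 27/41, 33/41, 36/41, 1]
j=0: u_0=59/540 ∈ [4/41, 9/41) → index 1
j=1: u_1=119/540 ∈ [9/41, 13/41) → index 3
j=2: u_2=179/540 ∈ [13/41, 21/41) → index 4
j=3: u_3=239/540 ∈ [13/41, 21/41) → index 4
j=4: u_4=299/540 ∈ [21/41, 27/41) → index 5
j=5: u_5=359/540 ∈ [27/41, 33/41) → index 6
j=6: u_6=419/540 ∈ [27/41, 33/41) → index 6
j=7: u_7=479/540 ∈ [36/41, 1) → index 8
j=8: u_8=539/540 ∈ [36/41, 1) → index 8

1 3 4 4 5 6 6 8 8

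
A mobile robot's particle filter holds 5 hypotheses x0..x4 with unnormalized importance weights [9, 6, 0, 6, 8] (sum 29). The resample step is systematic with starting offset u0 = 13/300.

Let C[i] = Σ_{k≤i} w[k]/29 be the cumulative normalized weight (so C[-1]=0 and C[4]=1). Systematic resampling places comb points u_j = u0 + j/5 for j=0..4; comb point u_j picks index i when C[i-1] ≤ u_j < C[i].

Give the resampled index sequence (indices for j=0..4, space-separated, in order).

0 0 1 3 4

C = [9/29, 15/29, 15/29, 21/29, 1]
j=0: u_0=13/300 ∈ [0, 9/29) → index 0
j=1: u_1=73/300 ∈ [0, 9/29) → index 0
j=2: u_2=133/300 ∈ [9/29, 15/29) → index 1
j=3: u_3=193/300 ∈ [15/29, 21/29) → index 3
j=4: u_4=253/300 ∈ [21/29, 1) → index 4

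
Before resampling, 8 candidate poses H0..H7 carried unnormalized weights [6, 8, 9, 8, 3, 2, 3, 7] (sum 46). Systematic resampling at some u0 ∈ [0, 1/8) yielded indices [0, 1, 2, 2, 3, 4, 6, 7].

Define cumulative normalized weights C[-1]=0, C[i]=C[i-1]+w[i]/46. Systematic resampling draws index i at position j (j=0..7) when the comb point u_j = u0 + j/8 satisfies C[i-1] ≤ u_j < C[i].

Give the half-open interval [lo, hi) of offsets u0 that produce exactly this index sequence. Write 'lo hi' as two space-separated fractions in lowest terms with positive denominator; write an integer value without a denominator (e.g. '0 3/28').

5/92 9/92

C = [3/23, 7/23, 1/2, 31/46, 17/23, 18/23, 39/46, 1]
j=0 picked index 0: u0 ∈ [0, 3/23)
j=1 picked index 1: u0 ∈ [1/184, 33/184)
j=2 picked index 2: u0 ∈ [5/92, 1/4)
j=3 picked index 2: u0 ∈ [-13/184, 1/8)
j=4 picked index 3: u0 ∈ [0, 4/23)
j=5 picked index 4: u0 ∈ [9/184, 21/184)
j=6 picked index 6: u0 ∈ [3/92, 9/92)
j=7 picked index 7: u0 ∈ [-5/184, 1/8)
intersection: [5/92, 9/92)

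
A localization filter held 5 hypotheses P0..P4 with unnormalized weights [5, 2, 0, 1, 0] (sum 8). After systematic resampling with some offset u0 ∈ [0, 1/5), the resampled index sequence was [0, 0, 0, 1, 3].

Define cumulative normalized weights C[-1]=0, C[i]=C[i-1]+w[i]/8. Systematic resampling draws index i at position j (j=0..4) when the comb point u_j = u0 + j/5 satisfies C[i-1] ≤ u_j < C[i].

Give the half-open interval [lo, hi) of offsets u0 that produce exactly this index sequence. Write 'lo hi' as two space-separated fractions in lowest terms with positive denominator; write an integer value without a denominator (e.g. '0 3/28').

C = [5/8, 7/8, 7/8, 1, 1]
j=0 picked index 0: u0 ∈ [0, 5/8)
j=1 picked index 0: u0 ∈ [-1/5, 17/40)
j=2 picked index 0: u0 ∈ [-2/5, 9/40)
j=3 picked index 1: u0 ∈ [1/40, 11/40)
j=4 picked index 3: u0 ∈ [3/40, 1/5)
intersection: [3/40, 1/5)

3/40 1/5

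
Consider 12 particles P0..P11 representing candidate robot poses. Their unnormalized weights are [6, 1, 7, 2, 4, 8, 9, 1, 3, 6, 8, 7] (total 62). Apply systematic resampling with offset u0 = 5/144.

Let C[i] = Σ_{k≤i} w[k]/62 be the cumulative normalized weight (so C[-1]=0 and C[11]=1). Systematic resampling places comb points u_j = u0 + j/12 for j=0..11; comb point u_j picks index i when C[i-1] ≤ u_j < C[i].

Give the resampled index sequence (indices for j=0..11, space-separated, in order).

0 2 2 4 5 5 6 8 9 10 10 11

C = [3/31, 7/62, 7/31, 8/31, 10/31, 14/31, 37/62, 19/31, 41/62, 47/62, 55/62, 1]
j=0: u_0=5/144 ∈ [0, 3/31) → index 0
j=1: u_1=17/144 ∈ [7/62, 7/31) → index 2
j=2: u_2=29/144 ∈ [7/62, 7/31) → index 2
j=3: u_3=41/144 ∈ [8/31, 10/31) → index 4
j=4: u_4=53/144 ∈ [10/31, 14/31) → index 5
j=5: u_5=65/144 ∈ [10/31, 14/31) → index 5
j=6: u_6=77/144 ∈ [14/31, 37/62) → index 6
j=7: u_7=89/144 ∈ [19/31, 41/62) → index 8
j=8: u_8=101/144 ∈ [41/62, 47/62) → index 9
j=9: u_9=113/144 ∈ [47/62, 55/62) → index 10
j=10: u_10=125/144 ∈ [47/62, 55/62) → index 10
j=11: u_11=137/144 ∈ [55/62, 1) → index 11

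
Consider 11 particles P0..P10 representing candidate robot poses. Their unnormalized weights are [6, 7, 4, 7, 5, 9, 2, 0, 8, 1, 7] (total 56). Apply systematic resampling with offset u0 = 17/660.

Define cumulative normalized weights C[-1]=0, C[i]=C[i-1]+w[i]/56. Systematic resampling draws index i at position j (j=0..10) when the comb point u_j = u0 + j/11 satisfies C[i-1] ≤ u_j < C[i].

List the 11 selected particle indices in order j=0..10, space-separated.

C = [3/28, 13/56, 17/56, 3/7, 29/56, 19/28, 5/7, 5/7, 6/7, 7/8, 1]
j=0: u_0=17/660 ∈ [0, 3/28) → index 0
j=1: u_1=7/60 ∈ [3/28, 13/56) → index 1
j=2: u_2=137/660 ∈ [3/28, 13/56) → index 1
j=3: u_3=197/660 ∈ [13/56, 17/56) → index 2
j=4: u_4=257/660 ∈ [17/56, 3/7) → index 3
j=5: u_5=317/660 ∈ [3/7, 29/56) → index 4
j=6: u_6=377/660 ∈ [29/56, 19/28) → index 5
j=7: u_7=437/660 ∈ [29/56, 19/28) → index 5
j=8: u_8=497/660 ∈ [5/7, 6/7) → index 8
j=9: u_9=557/660 ∈ [5/7, 6/7) → index 8
j=10: u_10=617/660 ∈ [7/8, 1) → index 10

0 1 1 2 3 4 5 5 8 8 10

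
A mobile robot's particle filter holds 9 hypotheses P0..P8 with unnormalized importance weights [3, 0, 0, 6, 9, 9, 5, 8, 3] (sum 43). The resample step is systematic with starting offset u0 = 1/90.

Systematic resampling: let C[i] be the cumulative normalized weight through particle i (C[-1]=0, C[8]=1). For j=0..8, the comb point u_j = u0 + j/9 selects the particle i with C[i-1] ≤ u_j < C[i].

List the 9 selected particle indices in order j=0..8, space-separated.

0 3 4 4 5 5 6 7 7

C = [3/43, 3/43, 3/43, 9/43, 18/43, 27/43, 32/43, 40/43, 1]
j=0: u_0=1/90 ∈ [0, 3/43) → index 0
j=1: u_1=11/90 ∈ [3/43, 9/43) → index 3
j=2: u_2=7/30 ∈ [9/43, 18/43) → index 4
j=3: u_3=31/90 ∈ [9/43, 18/43) → index 4
j=4: u_4=41/90 ∈ [18/43, 27/43) → index 5
j=5: u_5=17/30 ∈ [18/43, 27/43) → index 5
j=6: u_6=61/90 ∈ [27/43, 32/43) → index 6
j=7: u_7=71/90 ∈ [32/43, 40/43) → index 7
j=8: u_8=9/10 ∈ [32/43, 40/43) → index 7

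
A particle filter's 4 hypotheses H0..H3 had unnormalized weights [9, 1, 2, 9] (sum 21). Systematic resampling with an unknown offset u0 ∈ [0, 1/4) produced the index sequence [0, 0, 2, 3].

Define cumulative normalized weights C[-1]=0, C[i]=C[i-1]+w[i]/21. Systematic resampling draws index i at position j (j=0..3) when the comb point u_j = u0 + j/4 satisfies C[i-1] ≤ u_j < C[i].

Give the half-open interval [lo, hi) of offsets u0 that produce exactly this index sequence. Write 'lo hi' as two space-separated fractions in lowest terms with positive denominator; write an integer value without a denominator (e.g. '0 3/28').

0 1/14

C = [3/7, 10/21, 4/7, 1]
j=0 picked index 0: u0 ∈ [0, 3/7)
j=1 picked index 0: u0 ∈ [-1/4, 5/28)
j=2 picked index 2: u0 ∈ [-1/42, 1/14)
j=3 picked index 3: u0 ∈ [-5/28, 1/4)
intersection: [0, 1/14)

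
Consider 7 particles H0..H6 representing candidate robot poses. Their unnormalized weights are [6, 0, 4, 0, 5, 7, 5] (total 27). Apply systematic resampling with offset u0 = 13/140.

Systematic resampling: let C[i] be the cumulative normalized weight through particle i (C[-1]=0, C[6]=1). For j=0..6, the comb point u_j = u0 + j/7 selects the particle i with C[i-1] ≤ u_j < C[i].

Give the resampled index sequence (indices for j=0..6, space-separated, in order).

C = [2/9, 2/9, 10/27, 10/27, 5/9, 22/27, 1]
j=0: u_0=13/140 ∈ [0, 2/9) → index 0
j=1: u_1=33/140 ∈ [2/9, 10/27) → index 2
j=2: u_2=53/140 ∈ [10/27, 5/9) → index 4
j=3: u_3=73/140 ∈ [10/27, 5/9) → index 4
j=4: u_4=93/140 ∈ [5/9, 22/27) → index 5
j=5: u_5=113/140 ∈ [5/9, 22/27) → index 5
j=6: u_6=19/20 ∈ [22/27, 1) → index 6

0 2 4 4 5 5 6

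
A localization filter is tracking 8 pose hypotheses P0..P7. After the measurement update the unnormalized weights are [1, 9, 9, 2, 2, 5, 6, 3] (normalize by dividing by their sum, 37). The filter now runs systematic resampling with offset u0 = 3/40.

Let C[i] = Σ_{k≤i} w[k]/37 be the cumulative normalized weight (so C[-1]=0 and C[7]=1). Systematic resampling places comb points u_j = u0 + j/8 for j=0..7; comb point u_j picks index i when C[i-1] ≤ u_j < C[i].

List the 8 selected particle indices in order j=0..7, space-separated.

1 1 2 2 4 5 6 7

C = [1/37, 10/37, 19/37, 21/37, 23/37, 28/37, 34/37, 1]
j=0: u_0=3/40 ∈ [1/37, 10/37) → index 1
j=1: u_1=1/5 ∈ [1/37, 10/37) → index 1
j=2: u_2=13/40 ∈ [10/37, 19/37) → index 2
j=3: u_3=9/20 ∈ [10/37, 19/37) → index 2
j=4: u_4=23/40 ∈ [21/37, 23/37) → index 4
j=5: u_5=7/10 ∈ [23/37, 28/37) → index 5
j=6: u_6=33/40 ∈ [28/37, 34/37) → index 6
j=7: u_7=19/20 ∈ [34/37, 1) → index 7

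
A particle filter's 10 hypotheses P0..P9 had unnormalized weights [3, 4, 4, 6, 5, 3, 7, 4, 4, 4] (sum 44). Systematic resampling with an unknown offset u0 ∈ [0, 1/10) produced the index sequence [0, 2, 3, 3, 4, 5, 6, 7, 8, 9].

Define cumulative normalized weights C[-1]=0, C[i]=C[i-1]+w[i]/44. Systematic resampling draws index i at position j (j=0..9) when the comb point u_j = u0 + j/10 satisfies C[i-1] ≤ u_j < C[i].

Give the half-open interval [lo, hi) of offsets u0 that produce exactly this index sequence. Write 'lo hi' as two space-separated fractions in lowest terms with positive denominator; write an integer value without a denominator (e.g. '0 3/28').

13/220 3/44

C = [3/44, 7/44, 1/4, 17/44, 1/2, 25/44, 8/11, 9/11, 10/11, 1]
j=0 picked index 0: u0 ∈ [0, 3/44)
j=1 picked index 2: u0 ∈ [13/220, 3/20)
j=2 picked index 3: u0 ∈ [1/20, 41/220)
j=3 picked index 3: u0 ∈ [-1/20, 19/220)
j=4 picked index 4: u0 ∈ [-3/220, 1/10)
j=5 picked index 5: u0 ∈ [0, 3/44)
j=6 picked index 6: u0 ∈ [-7/220, 7/55)
j=7 picked index 7: u0 ∈ [3/110, 13/110)
j=8 picked index 8: u0 ∈ [1/55, 6/55)
j=9 picked index 9: u0 ∈ [1/110, 1/10)
intersection: [13/220, 3/44)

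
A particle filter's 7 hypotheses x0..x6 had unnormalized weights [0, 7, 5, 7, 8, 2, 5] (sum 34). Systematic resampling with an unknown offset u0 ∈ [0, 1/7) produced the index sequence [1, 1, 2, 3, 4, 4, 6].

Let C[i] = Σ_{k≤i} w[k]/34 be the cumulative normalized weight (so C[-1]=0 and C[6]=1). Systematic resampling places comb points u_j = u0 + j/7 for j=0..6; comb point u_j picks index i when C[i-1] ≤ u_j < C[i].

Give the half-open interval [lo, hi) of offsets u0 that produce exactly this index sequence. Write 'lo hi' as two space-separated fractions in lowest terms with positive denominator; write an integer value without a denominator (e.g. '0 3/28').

0 15/238

C = [0, 7/34, 6/17, 19/34, 27/34, 29/34, 1]
j=0 picked index 1: u0 ∈ [0, 7/34)
j=1 picked index 1: u0 ∈ [-1/7, 15/238)
j=2 picked index 2: u0 ∈ [-19/238, 8/119)
j=3 picked index 3: u0 ∈ [-9/119, 31/238)
j=4 picked index 4: u0 ∈ [-3/238, 53/238)
j=5 picked index 4: u0 ∈ [-37/238, 19/238)
j=6 picked index 6: u0 ∈ [-1/238, 1/7)
intersection: [0, 15/238)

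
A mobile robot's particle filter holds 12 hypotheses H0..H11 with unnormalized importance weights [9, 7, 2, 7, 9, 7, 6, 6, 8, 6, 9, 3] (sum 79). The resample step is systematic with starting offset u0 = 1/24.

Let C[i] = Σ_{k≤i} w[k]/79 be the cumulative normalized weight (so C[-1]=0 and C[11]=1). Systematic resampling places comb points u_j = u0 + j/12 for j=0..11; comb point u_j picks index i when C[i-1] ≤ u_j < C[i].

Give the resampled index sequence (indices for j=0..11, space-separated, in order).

C = [9/79, 16/79, 18/79, 25/79, 34/79, 41/79, 47/79, 53/79, 61/79, 67/79, 76/79, 1]
j=0: u_0=1/24 ∈ [0, 9/79) → index 0
j=1: u_1=1/8 ∈ [9/79, 16/79) → index 1
j=2: u_2=5/24 ∈ [16/79, 18/79) → index 2
j=3: u_3=7/24 ∈ [18/79, 25/79) → index 3
j=4: u_4=3/8 ∈ [25/79, 34/79) → index 4
j=5: u_5=11/24 ∈ [34/79, 41/79) → index 5
j=6: u_6=13/24 ∈ [41/79, 47/79) → index 6
j=7: u_7=5/8 ∈ [47/79, 53/79) → index 7
j=8: u_8=17/24 ∈ [53/79, 61/79) → index 8
j=9: u_9=19/24 ∈ [61/79, 67/79) → index 9
j=10: u_10=7/8 ∈ [67/79, 76/79) → index 10
j=11: u_11=23/24 ∈ [67/79, 76/79) → index 10

0 1 2 3 4 5 6 7 8 9 10 10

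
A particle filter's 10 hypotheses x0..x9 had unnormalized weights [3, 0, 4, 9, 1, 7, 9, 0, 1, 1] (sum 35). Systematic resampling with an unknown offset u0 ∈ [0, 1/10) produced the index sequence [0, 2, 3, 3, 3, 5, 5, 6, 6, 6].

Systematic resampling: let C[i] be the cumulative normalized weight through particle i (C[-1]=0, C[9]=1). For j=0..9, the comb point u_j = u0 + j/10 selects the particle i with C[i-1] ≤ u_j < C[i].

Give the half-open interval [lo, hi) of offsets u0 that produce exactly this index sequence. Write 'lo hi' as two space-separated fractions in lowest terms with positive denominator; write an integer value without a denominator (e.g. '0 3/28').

0 3/70

C = [3/35, 3/35, 1/5, 16/35, 17/35, 24/35, 33/35, 33/35, 34/35, 1]
j=0 picked index 0: u0 ∈ [0, 3/35)
j=1 picked index 2: u0 ∈ [-1/70, 1/10)
j=2 picked index 3: u0 ∈ [0, 9/35)
j=3 picked index 3: u0 ∈ [-1/10, 11/70)
j=4 picked index 3: u0 ∈ [-1/5, 2/35)
j=5 picked index 5: u0 ∈ [-1/70, 13/70)
j=6 picked index 5: u0 ∈ [-4/35, 3/35)
j=7 picked index 6: u0 ∈ [-1/70, 17/70)
j=8 picked index 6: u0 ∈ [-4/35, 1/7)
j=9 picked index 6: u0 ∈ [-3/14, 3/70)
intersection: [0, 3/70)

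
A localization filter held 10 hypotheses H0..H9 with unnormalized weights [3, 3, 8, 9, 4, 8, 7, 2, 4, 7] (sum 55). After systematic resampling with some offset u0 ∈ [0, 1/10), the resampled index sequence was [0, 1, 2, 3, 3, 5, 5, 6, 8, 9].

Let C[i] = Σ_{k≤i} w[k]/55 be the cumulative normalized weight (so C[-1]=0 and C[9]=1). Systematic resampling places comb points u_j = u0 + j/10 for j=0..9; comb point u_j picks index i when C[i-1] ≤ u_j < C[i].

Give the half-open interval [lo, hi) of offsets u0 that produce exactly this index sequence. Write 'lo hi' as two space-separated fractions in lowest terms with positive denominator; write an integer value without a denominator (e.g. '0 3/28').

C = [3/55, 6/55, 14/55, 23/55, 27/55, 7/11, 42/55, 4/5, 48/55, 1]
j=0 picked index 0: u0 ∈ [0, 3/55)
j=1 picked index 1: u0 ∈ [-1/22, 1/110)
j=2 picked index 2: u0 ∈ [-1/11, 3/55)
j=3 picked index 3: u0 ∈ [-1/22, 13/110)
j=4 picked index 3: u0 ∈ [-8/55, 1/55)
j=5 picked index 5: u0 ∈ [-1/110, 3/22)
j=6 picked index 5: u0 ∈ [-6/55, 2/55)
j=7 picked index 6: u0 ∈ [-7/110, 7/110)
j=8 picked index 8: u0 ∈ [0, 4/55)
j=9 picked index 9: u0 ∈ [-3/110, 1/10)
intersection: [0, 1/110)

0 1/110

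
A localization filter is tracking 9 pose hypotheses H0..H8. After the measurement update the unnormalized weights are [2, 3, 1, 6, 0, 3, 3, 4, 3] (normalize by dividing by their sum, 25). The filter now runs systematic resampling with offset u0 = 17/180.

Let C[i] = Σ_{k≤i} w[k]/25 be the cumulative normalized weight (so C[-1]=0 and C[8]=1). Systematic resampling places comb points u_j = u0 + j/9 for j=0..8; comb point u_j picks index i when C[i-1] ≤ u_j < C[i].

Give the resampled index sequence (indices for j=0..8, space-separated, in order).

1 2 3 3 5 6 7 7 8

C = [2/25, 1/5, 6/25, 12/25, 12/25, 3/5, 18/25, 22/25, 1]
j=0: u_0=17/180 ∈ [2/25, 1/5) → index 1
j=1: u_1=37/180 ∈ [1/5, 6/25) → index 2
j=2: u_2=19/60 ∈ [6/25, 12/25) → index 3
j=3: u_3=77/180 ∈ [6/25, 12/25) → index 3
j=4: u_4=97/180 ∈ [12/25, 3/5) → index 5
j=5: u_5=13/20 ∈ [3/5, 18/25) → index 6
j=6: u_6=137/180 ∈ [18/25, 22/25) → index 7
j=7: u_7=157/180 ∈ [18/25, 22/25) → index 7
j=8: u_8=59/60 ∈ [22/25, 1) → index 8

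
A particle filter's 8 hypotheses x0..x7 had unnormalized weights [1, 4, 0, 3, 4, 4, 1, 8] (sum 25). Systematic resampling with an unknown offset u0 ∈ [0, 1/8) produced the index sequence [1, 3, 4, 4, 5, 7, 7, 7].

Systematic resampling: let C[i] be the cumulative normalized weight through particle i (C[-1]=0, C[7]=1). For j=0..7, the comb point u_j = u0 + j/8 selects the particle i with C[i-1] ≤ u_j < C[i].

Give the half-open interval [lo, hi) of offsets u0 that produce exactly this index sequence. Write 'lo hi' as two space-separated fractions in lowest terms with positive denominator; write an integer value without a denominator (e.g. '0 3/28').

3/40 21/200

C = [1/25, 1/5, 1/5, 8/25, 12/25, 16/25, 17/25, 1]
j=0 picked index 1: u0 ∈ [1/25, 1/5)
j=1 picked index 3: u0 ∈ [3/40, 39/200)
j=2 picked index 4: u0 ∈ [7/100, 23/100)
j=3 picked index 4: u0 ∈ [-11/200, 21/200)
j=4 picked index 5: u0 ∈ [-1/50, 7/50)
j=5 picked index 7: u0 ∈ [11/200, 3/8)
j=6 picked index 7: u0 ∈ [-7/100, 1/4)
j=7 picked index 7: u0 ∈ [-39/200, 1/8)
intersection: [3/40, 21/200)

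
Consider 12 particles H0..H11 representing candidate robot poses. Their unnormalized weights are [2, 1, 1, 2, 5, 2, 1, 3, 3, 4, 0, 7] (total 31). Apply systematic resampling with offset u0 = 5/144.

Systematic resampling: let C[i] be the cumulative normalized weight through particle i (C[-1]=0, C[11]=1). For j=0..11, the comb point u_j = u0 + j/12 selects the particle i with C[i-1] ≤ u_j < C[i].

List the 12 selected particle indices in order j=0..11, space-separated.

C = [2/31, 3/31, 4/31, 6/31, 11/31, 13/31, 14/31, 17/31, 20/31, 24/31, 24/31, 1]
j=0: u_0=5/144 ∈ [0, 2/31) → index 0
j=1: u_1=17/144 ∈ [3/31, 4/31) → index 2
j=2: u_2=29/144 ∈ [6/31, 11/31) → index 4
j=3: u_3=41/144 ∈ [6/31, 11/31) → index 4
j=4: u_4=53/144 ∈ [11/31, 13/31) → index 5
j=5: u_5=65/144 ∈ [13/31, 14/31) → index 6
j=6: u_6=77/144 ∈ [14/31, 17/31) → index 7
j=7: u_7=89/144 ∈ [17/31, 20/31) → index 8
j=8: u_8=101/144 ∈ [20/31, 24/31) → index 9
j=9: u_9=113/144 ∈ [24/31, 1) → index 11
j=10: u_10=125/144 ∈ [24/31, 1) → index 11
j=11: u_11=137/144 ∈ [24/31, 1) → index 11

0 2 4 4 5 6 7 8 9 11 11 11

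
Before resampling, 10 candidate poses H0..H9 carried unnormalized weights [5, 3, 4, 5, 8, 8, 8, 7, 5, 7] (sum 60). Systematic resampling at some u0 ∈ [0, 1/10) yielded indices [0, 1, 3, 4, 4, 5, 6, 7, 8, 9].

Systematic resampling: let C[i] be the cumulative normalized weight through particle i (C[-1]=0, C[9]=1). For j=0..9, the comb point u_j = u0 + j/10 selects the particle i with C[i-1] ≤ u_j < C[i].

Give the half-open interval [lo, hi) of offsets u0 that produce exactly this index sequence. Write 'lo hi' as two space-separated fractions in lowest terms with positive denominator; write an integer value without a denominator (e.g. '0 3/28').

0 1/60

C = [1/12, 2/15, 1/5, 17/60, 5/12, 11/20, 41/60, 4/5, 53/60, 1]
j=0 picked index 0: u0 ∈ [0, 1/12)
j=1 picked index 1: u0 ∈ [-1/60, 1/30)
j=2 picked index 3: u0 ∈ [0, 1/12)
j=3 picked index 4: u0 ∈ [-1/60, 7/60)
j=4 picked index 4: u0 ∈ [-7/60, 1/60)
j=5 picked index 5: u0 ∈ [-1/12, 1/20)
j=6 picked index 6: u0 ∈ [-1/20, 1/12)
j=7 picked index 7: u0 ∈ [-1/60, 1/10)
j=8 picked index 8: u0 ∈ [0, 1/12)
j=9 picked index 9: u0 ∈ [-1/60, 1/10)
intersection: [0, 1/60)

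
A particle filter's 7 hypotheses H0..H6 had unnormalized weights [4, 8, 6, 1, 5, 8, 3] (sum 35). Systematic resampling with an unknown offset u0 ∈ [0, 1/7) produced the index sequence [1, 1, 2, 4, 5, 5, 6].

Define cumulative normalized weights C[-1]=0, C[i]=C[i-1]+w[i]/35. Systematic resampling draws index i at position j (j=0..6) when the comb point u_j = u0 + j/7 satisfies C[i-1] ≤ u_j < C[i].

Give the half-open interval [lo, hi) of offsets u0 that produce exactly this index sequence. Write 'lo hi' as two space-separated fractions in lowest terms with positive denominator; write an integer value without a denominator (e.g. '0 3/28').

C = [4/35, 12/35, 18/35, 19/35, 24/35, 32/35, 1]
j=0 picked index 1: u0 ∈ [4/35, 12/35)
j=1 picked index 1: u0 ∈ [-1/35, 1/5)
j=2 picked index 2: u0 ∈ [2/35, 8/35)
j=3 picked index 4: u0 ∈ [4/35, 9/35)
j=4 picked index 5: u0 ∈ [4/35, 12/35)
j=5 picked index 5: u0 ∈ [-1/35, 1/5)
j=6 picked index 6: u0 ∈ [2/35, 1/7)
intersection: [4/35, 1/7)

4/35 1/7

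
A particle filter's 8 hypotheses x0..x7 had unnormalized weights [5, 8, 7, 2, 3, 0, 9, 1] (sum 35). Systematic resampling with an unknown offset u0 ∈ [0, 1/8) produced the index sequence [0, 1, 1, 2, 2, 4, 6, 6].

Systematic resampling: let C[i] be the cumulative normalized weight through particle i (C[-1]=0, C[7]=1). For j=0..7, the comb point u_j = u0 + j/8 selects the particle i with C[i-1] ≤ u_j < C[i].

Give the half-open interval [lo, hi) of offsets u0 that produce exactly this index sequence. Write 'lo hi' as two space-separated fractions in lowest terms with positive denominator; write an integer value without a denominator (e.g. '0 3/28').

1/56 1/14

C = [1/7, 13/35, 4/7, 22/35, 5/7, 5/7, 34/35, 1]
j=0 picked index 0: u0 ∈ [0, 1/7)
j=1 picked index 1: u0 ∈ [1/56, 69/280)
j=2 picked index 1: u0 ∈ [-3/28, 17/140)
j=3 picked index 2: u0 ∈ [-1/280, 11/56)
j=4 picked index 2: u0 ∈ [-9/70, 1/14)
j=5 picked index 4: u0 ∈ [1/280, 5/56)
j=6 picked index 6: u0 ∈ [-1/28, 31/140)
j=7 picked index 6: u0 ∈ [-9/56, 27/280)
intersection: [1/56, 1/14)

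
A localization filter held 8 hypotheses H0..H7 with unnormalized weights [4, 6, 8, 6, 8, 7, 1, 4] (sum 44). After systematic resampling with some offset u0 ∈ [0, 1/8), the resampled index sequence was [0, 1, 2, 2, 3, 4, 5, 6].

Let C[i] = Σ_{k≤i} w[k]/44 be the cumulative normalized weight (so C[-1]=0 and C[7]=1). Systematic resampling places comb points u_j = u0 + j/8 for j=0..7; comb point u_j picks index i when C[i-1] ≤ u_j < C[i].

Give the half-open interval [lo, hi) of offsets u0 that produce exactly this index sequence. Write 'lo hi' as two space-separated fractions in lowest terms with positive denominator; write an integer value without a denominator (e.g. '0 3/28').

1/88 3/88

C = [1/11, 5/22, 9/22, 6/11, 8/11, 39/44, 10/11, 1]
j=0 picked index 0: u0 ∈ [0, 1/11)
j=1 picked index 1: u0 ∈ [-3/88, 9/88)
j=2 picked index 2: u0 ∈ [-1/44, 7/44)
j=3 picked index 2: u0 ∈ [-13/88, 3/88)
j=4 picked index 3: u0 ∈ [-1/11, 1/22)
j=5 picked index 4: u0 ∈ [-7/88, 9/88)
j=6 picked index 5: u0 ∈ [-1/44, 3/22)
j=7 picked index 6: u0 ∈ [1/88, 3/88)
intersection: [1/88, 3/88)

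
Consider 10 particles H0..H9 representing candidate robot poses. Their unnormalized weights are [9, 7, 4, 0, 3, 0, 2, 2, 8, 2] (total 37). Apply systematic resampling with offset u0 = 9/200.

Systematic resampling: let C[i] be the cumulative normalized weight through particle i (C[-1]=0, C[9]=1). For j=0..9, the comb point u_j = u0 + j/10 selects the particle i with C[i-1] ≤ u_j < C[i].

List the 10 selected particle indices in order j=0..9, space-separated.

0 0 1 1 2 4 6 8 8 8

C = [9/37, 16/37, 20/37, 20/37, 23/37, 23/37, 25/37, 27/37, 35/37, 1]
j=0: u_0=9/200 ∈ [0, 9/37) → index 0
j=1: u_1=29/200 ∈ [0, 9/37) → index 0
j=2: u_2=49/200 ∈ [9/37, 16/37) → index 1
j=3: u_3=69/200 ∈ [9/37, 16/37) → index 1
j=4: u_4=89/200 ∈ [16/37, 20/37) → index 2
j=5: u_5=109/200 ∈ [20/37, 23/37) → index 4
j=6: u_6=129/200 ∈ [23/37, 25/37) → index 6
j=7: u_7=149/200 ∈ [27/37, 35/37) → index 8
j=8: u_8=169/200 ∈ [27/37, 35/37) → index 8
j=9: u_9=189/200 ∈ [27/37, 35/37) → index 8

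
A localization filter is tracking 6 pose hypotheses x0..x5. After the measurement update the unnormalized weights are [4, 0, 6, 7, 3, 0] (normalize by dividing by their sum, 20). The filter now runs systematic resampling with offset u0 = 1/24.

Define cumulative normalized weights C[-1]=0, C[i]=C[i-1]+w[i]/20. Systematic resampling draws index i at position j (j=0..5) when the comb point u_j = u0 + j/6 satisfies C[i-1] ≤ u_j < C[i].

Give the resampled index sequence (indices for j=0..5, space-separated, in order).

C = [1/5, 1/5, 1/2, 17/20, 1, 1]
j=0: u_0=1/24 ∈ [0, 1/5) → index 0
j=1: u_1=5/24 ∈ [1/5, 1/2) → index 2
j=2: u_2=3/8 ∈ [1/5, 1/2) → index 2
j=3: u_3=13/24 ∈ [1/2, 17/20) → index 3
j=4: u_4=17/24 ∈ [1/2, 17/20) → index 3
j=5: u_5=7/8 ∈ [17/20, 1) → index 4

0 2 2 3 3 4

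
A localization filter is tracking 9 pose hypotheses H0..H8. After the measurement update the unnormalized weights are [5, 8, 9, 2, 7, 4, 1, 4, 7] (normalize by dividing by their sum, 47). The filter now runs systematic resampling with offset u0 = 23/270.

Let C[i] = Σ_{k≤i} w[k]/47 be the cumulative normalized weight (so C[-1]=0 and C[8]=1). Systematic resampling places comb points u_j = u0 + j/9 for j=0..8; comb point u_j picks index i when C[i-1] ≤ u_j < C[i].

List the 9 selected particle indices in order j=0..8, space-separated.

0 1 2 2 4 4 6 8 8

C = [5/47, 13/47, 22/47, 24/47, 31/47, 35/47, 36/47, 40/47, 1]
j=0: u_0=23/270 ∈ [0, 5/47) → index 0
j=1: u_1=53/270 ∈ [5/47, 13/47) → index 1
j=2: u_2=83/270 ∈ [13/47, 22/47) → index 2
j=3: u_3=113/270 ∈ [13/47, 22/47) → index 2
j=4: u_4=143/270 ∈ [24/47, 31/47) → index 4
j=5: u_5=173/270 ∈ [24/47, 31/47) → index 4
j=6: u_6=203/270 ∈ [35/47, 36/47) → index 6
j=7: u_7=233/270 ∈ [40/47, 1) → index 8
j=8: u_8=263/270 ∈ [40/47, 1) → index 8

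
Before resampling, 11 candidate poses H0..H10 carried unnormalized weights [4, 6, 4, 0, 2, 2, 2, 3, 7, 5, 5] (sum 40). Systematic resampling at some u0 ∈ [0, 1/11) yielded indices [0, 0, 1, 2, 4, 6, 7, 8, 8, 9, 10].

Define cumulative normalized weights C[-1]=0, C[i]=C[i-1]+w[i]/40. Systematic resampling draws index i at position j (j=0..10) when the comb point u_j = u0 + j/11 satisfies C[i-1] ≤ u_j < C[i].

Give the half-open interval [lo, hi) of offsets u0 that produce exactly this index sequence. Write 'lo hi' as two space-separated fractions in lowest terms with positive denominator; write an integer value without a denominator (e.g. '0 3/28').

0 1/110

C = [1/10, 1/4, 7/20, 7/20, 2/5, 9/20, 1/2, 23/40, 3/4, 7/8, 1]
j=0 picked index 0: u0 ∈ [0, 1/10)
j=1 picked index 0: u0 ∈ [-1/11, 1/110)
j=2 picked index 1: u0 ∈ [-9/110, 3/44)
j=3 picked index 2: u0 ∈ [-1/44, 17/220)
j=4 picked index 4: u0 ∈ [-3/220, 2/55)
j=5 picked index 6: u0 ∈ [-1/220, 1/22)
j=6 picked index 7: u0 ∈ [-1/22, 13/440)
j=7 picked index 8: u0 ∈ [-27/440, 5/44)
j=8 picked index 8: u0 ∈ [-67/440, 1/44)
j=9 picked index 9: u0 ∈ [-3/44, 5/88)
j=10 picked index 10: u0 ∈ [-3/88, 1/11)
intersection: [0, 1/110)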